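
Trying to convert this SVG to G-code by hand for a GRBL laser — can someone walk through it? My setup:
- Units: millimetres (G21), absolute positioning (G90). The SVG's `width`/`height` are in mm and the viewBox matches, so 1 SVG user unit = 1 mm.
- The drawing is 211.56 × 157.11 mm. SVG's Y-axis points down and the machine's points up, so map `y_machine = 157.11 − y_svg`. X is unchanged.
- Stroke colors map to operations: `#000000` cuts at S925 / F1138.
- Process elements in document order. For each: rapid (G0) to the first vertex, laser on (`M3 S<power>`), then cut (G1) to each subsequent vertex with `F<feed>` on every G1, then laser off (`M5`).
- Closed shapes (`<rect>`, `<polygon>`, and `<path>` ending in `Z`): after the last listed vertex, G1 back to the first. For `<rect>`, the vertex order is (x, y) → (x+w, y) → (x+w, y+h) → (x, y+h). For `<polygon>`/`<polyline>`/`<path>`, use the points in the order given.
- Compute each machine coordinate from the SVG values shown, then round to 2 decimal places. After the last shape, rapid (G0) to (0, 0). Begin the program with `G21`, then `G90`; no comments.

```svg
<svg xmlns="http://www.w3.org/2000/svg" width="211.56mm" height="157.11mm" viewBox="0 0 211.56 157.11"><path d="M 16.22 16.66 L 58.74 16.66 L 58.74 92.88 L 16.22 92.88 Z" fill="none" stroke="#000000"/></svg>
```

G21
G90
G0 X16.22 Y140.45
M3 S925
G1 X58.74 Y140.45 F1138
G1 X58.74 Y64.23 F1138
G1 X16.22 Y64.23 F1138
G1 X16.22 Y140.45 F1138
M5
G0 X0.00 Y0.00

viewBox `0 0 211.56 157.11` with mm width/height → 1 unit = 1 mm. Flip: y_m = 157.11 − y_svg.

**Shape 1** — `<path>` rectangle, stroke `#000000` → cut (S925, F1138). Machine vertices: (16.22,140.45) → (58.74,140.45) → (58.74,64.23) → (16.22,64.23) → (16.22,140.45). Closed: final G1 returns to the first vertex.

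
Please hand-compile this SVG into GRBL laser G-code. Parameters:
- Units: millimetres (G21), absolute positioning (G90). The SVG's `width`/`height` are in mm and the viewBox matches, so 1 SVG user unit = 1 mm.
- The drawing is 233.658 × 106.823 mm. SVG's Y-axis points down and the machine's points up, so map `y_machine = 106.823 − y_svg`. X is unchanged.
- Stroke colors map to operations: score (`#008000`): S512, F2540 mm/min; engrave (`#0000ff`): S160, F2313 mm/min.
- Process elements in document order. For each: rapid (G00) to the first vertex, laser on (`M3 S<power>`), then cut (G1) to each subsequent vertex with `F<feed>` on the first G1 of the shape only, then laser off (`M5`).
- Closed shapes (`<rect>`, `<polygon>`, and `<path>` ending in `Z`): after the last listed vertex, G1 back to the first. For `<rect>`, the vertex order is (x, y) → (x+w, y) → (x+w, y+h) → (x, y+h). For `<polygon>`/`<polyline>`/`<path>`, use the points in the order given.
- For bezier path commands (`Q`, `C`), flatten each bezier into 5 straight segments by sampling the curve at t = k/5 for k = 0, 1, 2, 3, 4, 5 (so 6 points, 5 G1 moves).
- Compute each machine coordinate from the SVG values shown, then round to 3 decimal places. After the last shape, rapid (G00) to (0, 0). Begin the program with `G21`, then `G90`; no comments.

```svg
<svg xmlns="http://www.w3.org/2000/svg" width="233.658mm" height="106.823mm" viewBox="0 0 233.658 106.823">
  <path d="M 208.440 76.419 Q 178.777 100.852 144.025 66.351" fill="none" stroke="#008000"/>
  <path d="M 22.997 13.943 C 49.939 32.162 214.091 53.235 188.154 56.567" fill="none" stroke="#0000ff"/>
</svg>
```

1 u = 1 mm; y_m = 106.823 − y.

[1] `<path>` quadratic bezier, #008000→score S512 F2540: (208.440,30.404) → (196.371,22.988) → (183.895,20.287) → (171.012,22.301) → (157.722,29.029) → (144.025,40.472)

[2] `<path>` cubic bezier, #0000ff→engrave S160 F2313: (22.997,92.880) → (53.009,81.771) → (100.241,70.965) → (148.983,61.452) → (183.524,54.219) → (188.154,50.256)

G21
G90
G00 X208.440 Y30.404
M3 S512
G1 X196.371 Y22.988 F2540
G1 X183.895 Y20.287
G1 X171.012 Y22.301
G1 X157.722 Y29.029
G1 X144.025 Y40.472
M5
G00 X22.997 Y92.880
M3 S160
G1 X53.009 Y81.771 F2313
G1 X100.241 Y70.965
G1 X148.983 Y61.452
G1 X183.524 Y54.219
G1 X188.154 Y50.256
M5
G00 X0.000 Y0.000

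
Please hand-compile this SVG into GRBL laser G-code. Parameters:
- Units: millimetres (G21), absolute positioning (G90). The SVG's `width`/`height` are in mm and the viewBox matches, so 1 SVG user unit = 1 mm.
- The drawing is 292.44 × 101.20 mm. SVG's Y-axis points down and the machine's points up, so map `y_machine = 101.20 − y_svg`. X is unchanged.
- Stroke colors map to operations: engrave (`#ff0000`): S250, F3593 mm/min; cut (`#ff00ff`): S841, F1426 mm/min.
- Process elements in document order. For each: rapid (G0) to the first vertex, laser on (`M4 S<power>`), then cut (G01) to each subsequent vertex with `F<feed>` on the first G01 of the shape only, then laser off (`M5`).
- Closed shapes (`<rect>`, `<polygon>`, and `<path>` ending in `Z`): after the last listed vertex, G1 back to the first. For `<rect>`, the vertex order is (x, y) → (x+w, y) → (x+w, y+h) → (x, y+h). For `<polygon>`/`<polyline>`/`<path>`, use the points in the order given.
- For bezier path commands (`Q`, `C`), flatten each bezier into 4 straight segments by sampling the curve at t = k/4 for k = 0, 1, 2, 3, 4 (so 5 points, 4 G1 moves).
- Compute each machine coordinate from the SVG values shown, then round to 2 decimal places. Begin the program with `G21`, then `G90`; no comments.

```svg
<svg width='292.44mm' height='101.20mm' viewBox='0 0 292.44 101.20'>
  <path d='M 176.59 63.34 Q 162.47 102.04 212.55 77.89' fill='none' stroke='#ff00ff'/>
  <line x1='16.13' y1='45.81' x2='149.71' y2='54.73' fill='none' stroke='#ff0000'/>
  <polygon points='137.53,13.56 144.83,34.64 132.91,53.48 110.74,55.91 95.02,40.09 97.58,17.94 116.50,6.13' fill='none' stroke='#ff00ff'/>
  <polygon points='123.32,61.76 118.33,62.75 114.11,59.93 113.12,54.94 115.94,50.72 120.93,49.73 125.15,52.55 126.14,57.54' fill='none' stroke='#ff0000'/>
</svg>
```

G21
G90
G0 X176.59 Y37.86
M4 S841
G01 X173.54 Y22.44 F1426
G01 X178.52 Y14.87
G01 X191.52 Y15.16
G01 X212.55 Y23.31
M5
G0 X16.13 Y55.39
M4 S250
G01 X149.71 Y46.47 F3593
M5
G0 X137.53 Y87.64
M4 S841
G01 X144.83 Y66.56 F1426
G01 X132.91 Y47.72
G01 X110.74 Y45.29
G01 X95.02 Y61.11
G01 X97.58 Y83.26
G01 X116.50 Y95.07
G01 X137.53 Y87.64
M5
G0 X123.32 Y39.44
M4 S250
G01 X118.33 Y38.45 F3593
G01 X114.11 Y41.27
G01 X113.12 Y46.26
G01 X115.94 Y50.48
G01 X120.93 Y51.47
G01 X125.15 Y48.65
G01 X126.14 Y43.66
G01 X123.32 Y39.44
M5

viewBox `0 0 292.44 101.20` with mm width/height → 1 unit = 1 mm. Flip: y_m = 101.20 − y_svg.

**Shape 1** — `<path>` quadratic bezier, stroke `#ff00ff` → cut (S841, F1426). Control points (SVG): P0=(176.59,63.34), P1=(162.47,102.04), P2=(212.55,77.89); sampled at t=k/4. Machine vertices: (176.59,37.86) → (173.54,22.44) → (178.52,14.87) → (191.52,15.16) → (212.55,23.31). Open path.

**Shape 2** — `<line>` line segment, stroke `#ff0000` → engrave (S250, F3593). Machine vertices: (16.13,55.39) → (149.71,46.47). Open path.

**Shape 3** — `<polygon>` regular polygon, stroke `#ff00ff` → cut (S841, F1426). Machine vertices: (137.53,87.64) → (144.83,66.56) → (132.91,47.72) → (110.74,45.29) → (95.02,61.11) → (97.58,83.26) → (116.50,95.07) → (137.53,87.64). Closed: final G1 returns to the first vertex.

**Shape 4** — `<polygon>` regular polygon, stroke `#ff0000` → engrave (S250, F3593). Machine vertices: (123.32,39.44) → (118.33,38.45) → (114.11,41.27) → (113.12,46.26) → (115.94,50.48) → (120.93,51.47) → (125.15,48.65) → (126.14,43.66) → (123.32,39.44). Closed: final G1 returns to the first vertex.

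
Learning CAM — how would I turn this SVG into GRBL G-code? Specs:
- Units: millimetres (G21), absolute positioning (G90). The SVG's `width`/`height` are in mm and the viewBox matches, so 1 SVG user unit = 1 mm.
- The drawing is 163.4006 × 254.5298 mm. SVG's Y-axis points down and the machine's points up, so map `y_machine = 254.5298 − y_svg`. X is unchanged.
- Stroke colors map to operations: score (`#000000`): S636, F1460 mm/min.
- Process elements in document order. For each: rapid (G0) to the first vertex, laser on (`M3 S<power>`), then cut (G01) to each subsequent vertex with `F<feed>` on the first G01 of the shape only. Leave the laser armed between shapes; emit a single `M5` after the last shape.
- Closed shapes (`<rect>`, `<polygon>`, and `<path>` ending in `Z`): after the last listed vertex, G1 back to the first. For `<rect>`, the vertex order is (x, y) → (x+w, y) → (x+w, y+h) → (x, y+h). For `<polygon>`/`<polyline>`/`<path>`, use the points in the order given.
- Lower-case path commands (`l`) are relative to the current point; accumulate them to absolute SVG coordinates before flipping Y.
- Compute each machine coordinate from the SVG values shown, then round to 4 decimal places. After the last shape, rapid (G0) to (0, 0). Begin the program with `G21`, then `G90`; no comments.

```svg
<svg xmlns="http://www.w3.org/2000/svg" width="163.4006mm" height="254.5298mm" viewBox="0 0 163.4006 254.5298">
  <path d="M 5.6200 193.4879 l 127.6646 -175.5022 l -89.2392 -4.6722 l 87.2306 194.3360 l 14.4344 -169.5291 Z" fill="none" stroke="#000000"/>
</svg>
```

G21
G90
G0 X5.6200 Y61.0419
M3 S636
G01 X133.2846 Y236.5441 F1460
G01 X44.0454 Y241.2163
G01 X131.2760 Y46.8803
G01 X145.7104 Y216.4094
G01 X5.6200 Y61.0419
M5
G0 X0.0000 Y0.0000

Since the viewBox matches the mm dimensions, user units are millimetres directly. The only transform is the Y-flip y_m = 254.5298 − y_svg.

Shape 1 is a closed polygon drawn with `<path>`. Its stroke #000000 means score at S636, F1460. After flipping Y the toolpath is (5.6200,61.0419) → (133.2846,236.5441) → (44.0454,241.2163) → (131.2760,46.8803) → (145.7104,216.4094) → (5.6200,61.0419), returning to the start.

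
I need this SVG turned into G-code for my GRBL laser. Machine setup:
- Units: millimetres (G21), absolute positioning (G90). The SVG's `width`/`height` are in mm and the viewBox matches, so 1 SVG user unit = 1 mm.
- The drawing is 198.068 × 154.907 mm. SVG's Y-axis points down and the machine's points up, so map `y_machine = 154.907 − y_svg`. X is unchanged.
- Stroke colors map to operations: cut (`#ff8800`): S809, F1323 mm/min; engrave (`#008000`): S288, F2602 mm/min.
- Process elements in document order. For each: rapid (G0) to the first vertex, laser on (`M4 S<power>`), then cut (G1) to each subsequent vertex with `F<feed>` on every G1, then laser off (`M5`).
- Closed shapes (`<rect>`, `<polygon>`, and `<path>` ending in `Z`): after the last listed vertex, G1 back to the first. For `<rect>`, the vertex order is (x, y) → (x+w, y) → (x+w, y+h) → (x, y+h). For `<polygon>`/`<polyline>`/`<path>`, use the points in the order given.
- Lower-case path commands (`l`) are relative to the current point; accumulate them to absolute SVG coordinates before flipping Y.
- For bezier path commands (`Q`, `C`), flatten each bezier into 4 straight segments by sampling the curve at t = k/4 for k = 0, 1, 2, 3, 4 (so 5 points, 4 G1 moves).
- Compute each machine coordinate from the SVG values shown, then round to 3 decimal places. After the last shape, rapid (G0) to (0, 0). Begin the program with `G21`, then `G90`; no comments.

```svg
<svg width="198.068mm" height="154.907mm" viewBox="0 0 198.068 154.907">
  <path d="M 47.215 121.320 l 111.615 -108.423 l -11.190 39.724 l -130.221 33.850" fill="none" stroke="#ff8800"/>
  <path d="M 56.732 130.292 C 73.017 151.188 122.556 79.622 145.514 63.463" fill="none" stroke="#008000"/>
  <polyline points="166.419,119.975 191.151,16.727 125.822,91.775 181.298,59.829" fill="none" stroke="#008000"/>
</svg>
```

G21
G90
G0 X47.215 Y33.587
M4 S809
G1 X158.830 Y142.010 F1323
G1 X147.640 Y102.286 F1323
G1 X17.419 Y68.436 F1323
M5
G0 X56.732 Y24.615
M4 S288
G1 X74.246 Y23.969 F2602
G1 X98.621 Y44.134 F2602
G1 X124.246 Y71.246 F2602
G1 X145.514 Y91.444 F2602
M5
G0 X166.419 Y34.932
M4 S288
G1 X191.151 Y138.180 F2602
G1 X125.822 Y63.132 F2602
G1 X181.298 Y95.078 F2602
M5
G0 X0.000 Y0.000

viewBox `0 0 198.068 154.907` with mm width/height → 1 unit = 1 mm. Flip: y_m = 154.907 − y_svg.

**Shape 1** — `<path>` open polyline, stroke `#ff8800` → cut (S809, F1323). Machine vertices: (47.215,33.587) → (158.830,142.010) → (147.640,102.286) → (17.419,68.436). Open path.

**Shape 2** — `<path>` cubic bezier, stroke `#008000` → engrave (S288, F2602). Control points (SVG): P0=(56.732,130.292), P1=(73.017,151.188), P2=(122.556,79.622), P3=(145.514,63.463); sampled at t=k/4. Machine vertices: (56.732,24.615) → (74.246,23.969) → (98.621,44.134) → (124.246,71.246) → (145.514,91.444). Open path.

**Shape 3** — `<polyline>` open polyline, stroke `#008000` → engrave (S288, F2602). Machine vertices: (166.419,34.932) → (191.151,138.180) → (125.822,63.132) → (181.298,95.078). Open path.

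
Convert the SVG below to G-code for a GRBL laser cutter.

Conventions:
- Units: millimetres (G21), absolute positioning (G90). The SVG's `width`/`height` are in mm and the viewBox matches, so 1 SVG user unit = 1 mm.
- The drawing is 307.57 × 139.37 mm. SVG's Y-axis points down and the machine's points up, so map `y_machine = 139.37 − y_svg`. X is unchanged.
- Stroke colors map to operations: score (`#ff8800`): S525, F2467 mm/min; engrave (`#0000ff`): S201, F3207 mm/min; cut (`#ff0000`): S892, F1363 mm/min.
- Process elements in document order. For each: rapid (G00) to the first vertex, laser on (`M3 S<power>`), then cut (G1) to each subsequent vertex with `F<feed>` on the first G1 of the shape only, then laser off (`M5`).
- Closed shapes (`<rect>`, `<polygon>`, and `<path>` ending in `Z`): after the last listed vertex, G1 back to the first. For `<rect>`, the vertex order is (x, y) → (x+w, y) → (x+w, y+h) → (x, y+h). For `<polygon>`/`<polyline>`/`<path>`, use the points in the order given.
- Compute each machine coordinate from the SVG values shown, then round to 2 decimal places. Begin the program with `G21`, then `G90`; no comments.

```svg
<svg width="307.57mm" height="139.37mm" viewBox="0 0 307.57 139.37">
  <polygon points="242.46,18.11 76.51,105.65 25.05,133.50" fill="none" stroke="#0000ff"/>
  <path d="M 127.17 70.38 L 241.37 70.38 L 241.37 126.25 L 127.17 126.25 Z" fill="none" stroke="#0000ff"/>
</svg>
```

Since the viewBox matches the mm dimensions, user units are millimetres directly. The only transform is the Y-flip y_m = 139.37 − y_svg.

Shape 1 is a closed polygon drawn with `<polygon>`. Its stroke #0000ff means engrave at S201, F3207. After flipping Y the toolpath is (242.46,121.26) → (76.51,33.72) → (25.05,5.87) → (242.46,121.26), returning to the start.

Shape 2 is a rectangle drawn with `<path>`. Its stroke #0000ff means engrave at S201, F3207. After flipping Y the toolpath is (127.17,68.99) → (241.37,68.99) → (241.37,13.12) → (127.17,13.12) → (127.17,68.99), returning to the start.

G21
G90
G00 X242.46 Y121.26
M3 S201
G1 X76.51 Y33.72 F3207
G1 X25.05 Y5.87
G1 X242.46 Y121.26
M5
G00 X127.17 Y68.99
M3 S201
G1 X241.37 Y68.99 F3207
G1 X241.37 Y13.12
G1 X127.17 Y13.12
G1 X127.17 Y68.99
M5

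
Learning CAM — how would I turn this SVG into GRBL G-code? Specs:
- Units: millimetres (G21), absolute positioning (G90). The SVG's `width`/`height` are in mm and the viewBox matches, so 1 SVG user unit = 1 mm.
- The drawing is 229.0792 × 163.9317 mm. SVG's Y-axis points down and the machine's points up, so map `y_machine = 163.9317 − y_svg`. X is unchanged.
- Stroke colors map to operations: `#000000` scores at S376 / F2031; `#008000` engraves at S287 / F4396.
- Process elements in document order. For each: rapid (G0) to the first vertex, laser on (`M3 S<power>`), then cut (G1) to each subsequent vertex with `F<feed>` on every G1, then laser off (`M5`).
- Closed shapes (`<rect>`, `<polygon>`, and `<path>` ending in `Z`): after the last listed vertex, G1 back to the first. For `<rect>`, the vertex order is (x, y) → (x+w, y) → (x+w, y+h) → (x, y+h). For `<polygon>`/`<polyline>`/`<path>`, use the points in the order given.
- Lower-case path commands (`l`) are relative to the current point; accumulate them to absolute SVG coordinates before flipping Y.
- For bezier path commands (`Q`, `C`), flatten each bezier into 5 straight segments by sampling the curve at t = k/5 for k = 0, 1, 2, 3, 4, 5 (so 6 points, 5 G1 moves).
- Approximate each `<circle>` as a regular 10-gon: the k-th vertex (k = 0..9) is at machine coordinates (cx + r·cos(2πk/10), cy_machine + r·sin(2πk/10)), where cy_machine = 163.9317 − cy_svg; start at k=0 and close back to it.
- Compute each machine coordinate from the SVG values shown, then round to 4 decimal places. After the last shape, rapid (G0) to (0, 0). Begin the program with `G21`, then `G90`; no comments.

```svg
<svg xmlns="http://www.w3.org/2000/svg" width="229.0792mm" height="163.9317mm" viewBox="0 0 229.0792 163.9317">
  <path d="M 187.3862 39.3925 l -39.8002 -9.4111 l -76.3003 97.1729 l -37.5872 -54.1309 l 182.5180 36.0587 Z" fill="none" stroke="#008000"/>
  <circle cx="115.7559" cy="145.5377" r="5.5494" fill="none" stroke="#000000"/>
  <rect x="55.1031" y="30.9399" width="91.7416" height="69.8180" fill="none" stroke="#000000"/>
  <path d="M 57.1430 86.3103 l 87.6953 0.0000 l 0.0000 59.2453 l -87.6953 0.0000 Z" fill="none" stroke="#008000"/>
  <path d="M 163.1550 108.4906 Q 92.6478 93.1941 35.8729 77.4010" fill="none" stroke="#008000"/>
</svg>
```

1 u = 1 mm; y_m = 163.9317 − y.

[1] `<path>` closed polygon, #008000→engrave S287 F4396: (187.3862,124.5392) → (147.5860,133.9503) → (71.2857,36.7774) → (33.6985,90.9083) → (216.2165,54.8496) → (187.3862,124.5392) (closed)

[2] `<circle>` circle, #000000→score S376 F2031: (121.3053,18.3940) → (120.2455,21.6559) → (117.4708,23.6718) → (114.0410,23.6718) → (111.2663,21.6559) → (110.2065,18.3940) → (111.2663,15.1321) → (114.0410,13.1162) → (117.4708,13.1162) → (120.2455,15.1321) → (121.3053,18.3940) (closed)

[3] `<rect>` rectangle, #000000→score S376 F2031: (55.1031,132.9918) → (146.8447,132.9918) → (146.8447,63.1738) → (55.1031,63.1738) → (55.1031,132.9918) (closed)

[4] `<path>` rectangle, #008000→engrave S287 F4396: (57.1430,77.6214) → (144.8383,77.6214) → (144.8383,18.3761) → (57.1430,18.3761) → (57.1430,77.6214) (closed)

[5] `<path>` quadratic bezier, #008000→engrave S287 F4396: (163.1550,55.4411) → (135.5014,61.5796) → (108.9464,67.7578) → (83.4900,73.9757) → (59.1322,80.2333) → (35.8729,86.5307)

G21
G90
G0 X187.3862 Y124.5392
M3 S287
G1 X147.5860 Y133.9503 F4396
G1 X71.2857 Y36.7774 F4396
G1 X33.6985 Y90.9083 F4396
G1 X216.2165 Y54.8496 F4396
G1 X187.3862 Y124.5392 F4396
M5
G0 X121.3053 Y18.3940
M3 S376
G1 X120.2455 Y21.6559 F2031
G1 X117.4708 Y23.6718 F2031
G1 X114.0410 Y23.6718 F2031
G1 X111.2663 Y21.6559 F2031
G1 X110.2065 Y18.3940 F2031
G1 X111.2663 Y15.1321 F2031
G1 X114.0410 Y13.1162 F2031
G1 X117.4708 Y13.1162 F2031
G1 X120.2455 Y15.1321 F2031
G1 X121.3053 Y18.3940 F2031
M5
G0 X55.1031 Y132.9918
M3 S376
G1 X146.8447 Y132.9918 F2031
G1 X146.8447 Y63.1738 F2031
G1 X55.1031 Y63.1738 F2031
G1 X55.1031 Y132.9918 F2031
M5
G0 X57.1430 Y77.6214
M3 S287
G1 X144.8383 Y77.6214 F4396
G1 X144.8383 Y18.3761 F4396
G1 X57.1430 Y18.3761 F4396
G1 X57.1430 Y77.6214 F4396
M5
G0 X163.1550 Y55.4411
M3 S287
G1 X135.5014 Y61.5796 F4396
G1 X108.9464 Y67.7578 F4396
G1 X83.4900 Y73.9757 F4396
G1 X59.1322 Y80.2333 F4396
G1 X35.8729 Y86.5307 F4396
M5
G0 X0.0000 Y0.0000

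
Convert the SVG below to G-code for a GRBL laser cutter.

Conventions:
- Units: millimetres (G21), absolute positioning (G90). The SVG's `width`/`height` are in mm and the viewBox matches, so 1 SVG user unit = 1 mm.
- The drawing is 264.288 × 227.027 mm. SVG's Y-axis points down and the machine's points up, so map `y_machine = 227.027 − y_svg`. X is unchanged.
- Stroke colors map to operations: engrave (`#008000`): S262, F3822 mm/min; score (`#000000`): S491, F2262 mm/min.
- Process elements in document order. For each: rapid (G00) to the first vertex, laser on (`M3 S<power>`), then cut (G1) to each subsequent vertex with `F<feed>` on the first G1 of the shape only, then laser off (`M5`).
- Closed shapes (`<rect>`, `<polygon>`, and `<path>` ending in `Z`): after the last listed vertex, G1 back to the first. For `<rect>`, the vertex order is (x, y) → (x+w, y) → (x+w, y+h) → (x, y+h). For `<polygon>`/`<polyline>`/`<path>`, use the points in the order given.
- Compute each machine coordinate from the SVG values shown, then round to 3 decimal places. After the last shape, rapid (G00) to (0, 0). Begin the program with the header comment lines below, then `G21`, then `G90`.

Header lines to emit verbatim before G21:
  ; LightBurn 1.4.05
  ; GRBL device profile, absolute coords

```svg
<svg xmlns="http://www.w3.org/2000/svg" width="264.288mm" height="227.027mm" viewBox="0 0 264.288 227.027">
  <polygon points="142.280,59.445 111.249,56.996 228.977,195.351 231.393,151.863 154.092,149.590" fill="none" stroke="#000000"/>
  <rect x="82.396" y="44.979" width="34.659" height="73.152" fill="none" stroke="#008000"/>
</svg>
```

; LightBurn 1.4.05
; GRBL device profile, absolute coords
G21
G90
G00 X142.280 Y167.582
M3 S491
G1 X111.249 Y170.031 F2262
G1 X228.977 Y31.676
G1 X231.393 Y75.164
G1 X154.092 Y77.437
G1 X142.280 Y167.582
M5
G00 X82.396 Y182.048
M3 S262
G1 X117.055 Y182.048 F3822
G1 X117.055 Y108.896
G1 X82.396 Y108.896
G1 X82.396 Y182.048
M5
G00 X0.000 Y0.000

viewBox `0 0 264.288 227.027` with mm width/height → 1 unit = 1 mm. Flip: y_m = 227.027 − y_svg.

**Shape 1** — `<polygon>` closed polygon, stroke `#000000` → score (S491, F2262). Machine vertices: (142.280,167.582) → (111.249,170.031) → (228.977,31.676) → (231.393,75.164) → (154.092,77.437) → (142.280,167.582). Closed: final G1 returns to the first vertex.

**Shape 2** — `<rect>` rectangle, stroke `#008000` → engrave (S262, F3822). Machine vertices: (82.396,182.048) → (117.055,182.048) → (117.055,108.896) → (82.396,108.896) → (82.396,182.048). Closed: final G1 returns to the first vertex.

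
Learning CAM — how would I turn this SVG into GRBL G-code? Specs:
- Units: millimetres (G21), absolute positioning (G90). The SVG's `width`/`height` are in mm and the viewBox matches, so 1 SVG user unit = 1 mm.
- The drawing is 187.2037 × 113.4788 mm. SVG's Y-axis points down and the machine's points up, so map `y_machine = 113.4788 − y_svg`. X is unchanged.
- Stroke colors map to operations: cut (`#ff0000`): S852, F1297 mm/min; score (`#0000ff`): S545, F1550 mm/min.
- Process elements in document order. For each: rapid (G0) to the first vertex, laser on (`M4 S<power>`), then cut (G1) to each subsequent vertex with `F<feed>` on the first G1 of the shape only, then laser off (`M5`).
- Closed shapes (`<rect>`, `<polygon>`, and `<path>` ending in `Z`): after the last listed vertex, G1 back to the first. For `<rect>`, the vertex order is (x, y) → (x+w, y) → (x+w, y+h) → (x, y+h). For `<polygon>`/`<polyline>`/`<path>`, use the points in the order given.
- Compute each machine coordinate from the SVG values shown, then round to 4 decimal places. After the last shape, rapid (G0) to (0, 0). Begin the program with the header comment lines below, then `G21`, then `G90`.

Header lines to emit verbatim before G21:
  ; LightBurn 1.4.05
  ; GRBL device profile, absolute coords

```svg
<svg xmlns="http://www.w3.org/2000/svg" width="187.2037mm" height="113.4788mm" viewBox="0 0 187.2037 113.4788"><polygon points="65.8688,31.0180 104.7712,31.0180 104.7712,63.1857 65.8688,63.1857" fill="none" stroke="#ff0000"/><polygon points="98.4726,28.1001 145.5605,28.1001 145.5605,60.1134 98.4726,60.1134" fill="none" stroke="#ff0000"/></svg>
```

viewBox `0 0 187.2037 113.4788` with mm width/height → 1 unit = 1 mm. Flip: y_m = 113.4788 − y_svg.

**Shape 1** — `<polygon>` rectangle, stroke `#ff0000` → cut (S852, F1297). Machine vertices: (65.8688,82.4608) → (104.7712,82.4608) → (104.7712,50.2931) → (65.8688,50.2931) → (65.8688,82.4608). Closed: final G1 returns to the first vertex.

**Shape 2** — `<polygon>` rectangle, stroke `#ff0000` → cut (S852, F1297). Machine vertices: (98.4726,85.3787) → (145.5605,85.3787) → (145.5605,53.3654) → (98.4726,53.3654) → (98.4726,85.3787). Closed: final G1 returns to the first vertex.

; LightBurn 1.4.05
; GRBL device profile, absolute coords
G21
G90
G0 X65.8688 Y82.4608
M4 S852
G1 X104.7712 Y82.4608 F1297
G1 X104.7712 Y50.2931
G1 X65.8688 Y50.2931
G1 X65.8688 Y82.4608
M5
G0 X98.4726 Y85.3787
M4 S852
G1 X145.5605 Y85.3787 F1297
G1 X145.5605 Y53.3654
G1 X98.4726 Y53.3654
G1 X98.4726 Y85.3787
M5
G0 X0.0000 Y0.0000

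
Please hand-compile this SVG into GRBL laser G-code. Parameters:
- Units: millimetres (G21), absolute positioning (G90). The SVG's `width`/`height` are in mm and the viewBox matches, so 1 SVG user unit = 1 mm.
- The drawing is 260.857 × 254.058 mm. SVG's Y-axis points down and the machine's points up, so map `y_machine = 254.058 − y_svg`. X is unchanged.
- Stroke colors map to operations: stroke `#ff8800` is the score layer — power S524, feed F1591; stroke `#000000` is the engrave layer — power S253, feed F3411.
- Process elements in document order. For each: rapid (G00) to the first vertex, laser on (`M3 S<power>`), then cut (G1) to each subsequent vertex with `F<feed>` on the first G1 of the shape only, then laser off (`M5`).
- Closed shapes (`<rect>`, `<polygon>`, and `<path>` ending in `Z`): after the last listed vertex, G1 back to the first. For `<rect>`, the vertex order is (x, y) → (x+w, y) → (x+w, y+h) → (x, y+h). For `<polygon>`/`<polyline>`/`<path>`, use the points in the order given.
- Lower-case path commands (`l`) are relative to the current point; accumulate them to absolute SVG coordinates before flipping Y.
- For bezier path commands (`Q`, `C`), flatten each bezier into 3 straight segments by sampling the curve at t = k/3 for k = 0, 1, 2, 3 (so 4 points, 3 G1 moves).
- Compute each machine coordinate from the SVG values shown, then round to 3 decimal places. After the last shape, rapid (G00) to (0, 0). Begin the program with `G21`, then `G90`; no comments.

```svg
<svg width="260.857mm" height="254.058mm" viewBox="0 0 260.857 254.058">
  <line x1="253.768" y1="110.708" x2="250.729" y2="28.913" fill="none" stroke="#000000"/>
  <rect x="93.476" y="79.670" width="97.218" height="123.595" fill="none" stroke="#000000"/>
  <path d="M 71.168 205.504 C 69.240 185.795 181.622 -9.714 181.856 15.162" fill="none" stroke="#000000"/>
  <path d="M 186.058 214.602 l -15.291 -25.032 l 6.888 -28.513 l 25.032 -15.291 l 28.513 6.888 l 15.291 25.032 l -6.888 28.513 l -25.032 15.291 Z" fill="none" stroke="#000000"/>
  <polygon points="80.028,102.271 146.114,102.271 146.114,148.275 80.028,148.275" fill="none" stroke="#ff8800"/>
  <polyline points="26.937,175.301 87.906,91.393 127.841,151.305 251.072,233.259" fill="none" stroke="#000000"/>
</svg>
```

G21
G90
G00 X253.768 Y143.350
M3 S253
G1 X250.729 Y225.145 F3411
M5
G00 X93.476 Y174.388
M3 S253
G1 X190.694 Y174.388 F3411
G1 X190.694 Y50.793
G1 X93.476 Y50.793
G1 X93.476 Y174.388
M5
G00 X71.168 Y48.554
M3 S253
G1 X98.956 Y112.189 F3411
G1 X152.627 Y204.984
G1 X181.856 Y238.896
M5
G00 X186.058 Y39.456
M3 S253
G1 X170.767 Y64.488 F3411
G1 X177.655 Y93.001
G1 X202.687 Y108.292
G1 X231.200 Y101.404
G1 X246.491 Y76.372
G1 X239.603 Y47.859
G1 X214.571 Y32.568
G1 X186.058 Y39.456
M5
G00 X80.028 Y151.787
M3 S524
G1 X146.114 Y151.787 F1591
G1 X146.114 Y105.783
G1 X80.028 Y105.783
G1 X80.028 Y151.787
M5
G00 X26.937 Y78.757
M3 S253
G1 X87.906 Y162.665 F3411
G1 X127.841 Y102.753
G1 X251.072 Y20.799
M5
G00 X0.000 Y0.000

viewBox `0 0 260.857 254.058` with mm width/height → 1 unit = 1 mm. Flip: y_m = 254.058 − y_svg.

**Shape 1** — `<line>` line segment, stroke `#000000` → engrave (S253, F3411). Machine vertices: (253.768,143.350) → (250.729,225.145). Open path.

**Shape 2** — `<rect>` rectangle, stroke `#000000` → engrave (S253, F3411). Machine vertices: (93.476,174.388) → (190.694,174.388) → (190.694,50.793) → (93.476,50.793) → (93.476,174.388). Closed: final G1 returns to the first vertex.

**Shape 3** — `<path>` cubic bezier, stroke `#000000` → engrave (S253, F3411). Control points (SVG): P0=(71.168,205.504), P1=(69.240,185.795), P2=(181.622,-9.714), P3=(181.856,15.162); sampled at t=k/3. Machine vertices: (71.168,48.554) → (98.956,112.189) → (152.627,204.984) → (181.856,238.896). Open path.

**Shape 4** — `<path>` regular polygon, stroke `#000000` → engrave (S253, F3411). Machine vertices: (186.058,39.456) → (170.767,64.488) → (177.655,93.001) → (202.687,108.292) → (231.200,101.404) → (246.491,76.372) → (239.603,47.859) → (214.571,32.568) → (186.058,39.456). Closed: final G1 returns to the first vertex.

**Shape 5** — `<polygon>` rectangle, stroke `#ff8800` → score (S524, F1591). Machine vertices: (80.028,151.787) → (146.114,151.787) → (146.114,105.783) → (80.028,105.783) → (80.028,151.787). Closed: final G1 returns to the first vertex.

**Shape 6** — `<polyline>` open polyline, stroke `#000000` → engrave (S253, F3411). Machine vertices: (26.937,78.757) → (87.906,162.665) → (127.841,102.753) → (251.072,20.799). Open path.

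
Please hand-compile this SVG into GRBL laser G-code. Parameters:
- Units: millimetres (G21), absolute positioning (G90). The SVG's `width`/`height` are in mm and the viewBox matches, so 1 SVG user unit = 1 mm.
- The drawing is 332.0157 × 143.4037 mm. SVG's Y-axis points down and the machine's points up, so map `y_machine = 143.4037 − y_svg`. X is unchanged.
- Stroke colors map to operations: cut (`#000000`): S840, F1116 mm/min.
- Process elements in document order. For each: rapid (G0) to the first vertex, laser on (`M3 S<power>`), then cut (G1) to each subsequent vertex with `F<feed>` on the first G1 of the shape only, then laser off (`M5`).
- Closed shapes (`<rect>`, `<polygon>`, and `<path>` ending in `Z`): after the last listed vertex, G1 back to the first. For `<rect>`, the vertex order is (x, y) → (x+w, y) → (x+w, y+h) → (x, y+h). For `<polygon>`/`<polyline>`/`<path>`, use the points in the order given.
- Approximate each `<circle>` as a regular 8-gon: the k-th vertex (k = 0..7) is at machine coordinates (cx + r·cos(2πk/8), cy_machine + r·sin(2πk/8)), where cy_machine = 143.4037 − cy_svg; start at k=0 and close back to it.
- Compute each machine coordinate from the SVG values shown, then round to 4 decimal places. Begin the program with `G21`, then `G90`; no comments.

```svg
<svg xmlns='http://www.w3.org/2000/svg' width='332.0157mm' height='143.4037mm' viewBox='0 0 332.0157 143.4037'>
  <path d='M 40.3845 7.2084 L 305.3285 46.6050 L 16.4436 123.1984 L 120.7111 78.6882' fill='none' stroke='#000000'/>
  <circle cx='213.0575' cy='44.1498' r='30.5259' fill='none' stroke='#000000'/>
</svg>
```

Since the viewBox matches the mm dimensions, user units are millimetres directly. The only transform is the Y-flip y_m = 143.4037 − y_svg.

Shape 1 is a open polyline drawn with `<path>`. Its stroke #000000 means cut at S840, F1116. After flipping Y the toolpath is (40.3845,136.1953) → (305.3285,96.7987) → (16.4436,20.2053) → (120.7111,64.7155).

Shape 2 is a circle drawn with `<circle>`. Its stroke #000000 means cut at S840, F1116. After flipping Y the toolpath is (243.5834,99.2539) → (234.6426,120.8390) → (213.0575,129.7798) → (191.4724,120.8390) → (182.5316,99.2539) → (191.4724,77.6688) → (213.0575,68.7280) → (234.6426,77.6688) → (243.5834,99.2539), returning to the start.

G21
G90
G0 X40.3845 Y136.1953
M3 S840
G1 X305.3285 Y96.7987 F1116
G1 X16.4436 Y20.2053
G1 X120.7111 Y64.7155
M5
G0 X243.5834 Y99.2539
M3 S840
G1 X234.6426 Y120.8390 F1116
G1 X213.0575 Y129.7798
G1 X191.4724 Y120.8390
G1 X182.5316 Y99.2539
G1 X191.4724 Y77.6688
G1 X213.0575 Y68.7280
G1 X234.6426 Y77.6688
G1 X243.5834 Y99.2539
M5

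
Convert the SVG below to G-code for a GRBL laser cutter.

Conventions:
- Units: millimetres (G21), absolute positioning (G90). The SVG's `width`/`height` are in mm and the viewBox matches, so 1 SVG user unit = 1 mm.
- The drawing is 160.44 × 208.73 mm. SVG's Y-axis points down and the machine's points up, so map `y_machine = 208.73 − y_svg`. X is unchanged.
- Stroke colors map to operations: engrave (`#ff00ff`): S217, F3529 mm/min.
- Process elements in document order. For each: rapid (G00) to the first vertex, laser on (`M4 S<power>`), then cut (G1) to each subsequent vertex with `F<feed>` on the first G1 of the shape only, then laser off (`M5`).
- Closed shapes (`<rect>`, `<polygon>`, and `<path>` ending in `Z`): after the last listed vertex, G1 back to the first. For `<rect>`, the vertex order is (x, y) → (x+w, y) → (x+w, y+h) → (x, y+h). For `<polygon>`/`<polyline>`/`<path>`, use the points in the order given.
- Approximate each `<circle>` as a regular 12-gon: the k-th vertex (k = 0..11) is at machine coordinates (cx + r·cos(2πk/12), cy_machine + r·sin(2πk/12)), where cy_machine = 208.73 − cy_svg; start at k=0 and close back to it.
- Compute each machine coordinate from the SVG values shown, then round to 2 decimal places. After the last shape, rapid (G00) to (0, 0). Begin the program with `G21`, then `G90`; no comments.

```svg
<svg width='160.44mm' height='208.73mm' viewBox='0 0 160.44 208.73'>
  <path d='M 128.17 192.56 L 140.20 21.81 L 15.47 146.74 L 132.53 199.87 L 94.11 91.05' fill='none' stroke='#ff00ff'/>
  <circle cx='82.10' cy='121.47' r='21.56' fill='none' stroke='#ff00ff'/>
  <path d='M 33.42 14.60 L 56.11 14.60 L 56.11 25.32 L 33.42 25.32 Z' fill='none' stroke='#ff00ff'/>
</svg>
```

G21
G90
G00 X128.17 Y16.17
M4 S217
G1 X140.20 Y186.92 F3529
G1 X15.47 Y61.99
G1 X132.53 Y8.86
G1 X94.11 Y117.68
M5
G00 X103.66 Y87.26
M4 S217
G1 X100.77 Y98.04 F3529
G1 X92.88 Y105.93
G1 X82.10 Y108.82
G1 X71.32 Y105.93
G1 X63.43 Y98.04
G1 X60.54 Y87.26
G1 X63.43 Y76.48
G1 X71.32 Y68.59
G1 X82.10 Y65.70
G1 X92.88 Y68.59
G1 X100.77 Y76.48
G1 X103.66 Y87.26
M5
G00 X33.42 Y194.13
M4 S217
G1 X56.11 Y194.13 F3529
G1 X56.11 Y183.41
G1 X33.42 Y183.41
G1 X33.42 Y194.13
M5
G00 X0.00 Y0.00

viewBox `0 0 160.44 208.73` with mm width/height → 1 unit = 1 mm. Flip: y_m = 208.73 − y_svg.

**Shape 1** — `<path>` open polyline, stroke `#ff00ff` → engrave (S217, F3529). Machine vertices: (128.17,16.17) → (140.20,186.92) → (15.47,61.99) → (132.53,8.86) → (94.11,117.68). Open path.

**Shape 2** — `<circle>` circle, stroke `#ff00ff` → engrave (S217, F3529). Machine vertices: (103.66,87.26) → (100.77,98.04) → (92.88,105.93) → (82.10,108.82) → (71.32,105.93) → (63.43,98.04) → (60.54,87.26) → (63.43,76.48) → (71.32,68.59) → (82.10,65.70) → (92.88,68.59) → (100.77,76.48) → (103.66,87.26). Closed: final G1 returns to the first vertex.

**Shape 3** — `<path>` rectangle, stroke `#ff00ff` → engrave (S217, F3529). Machine vertices: (33.42,194.13) → (56.11,194.13) → (56.11,183.41) → (33.42,183.41) → (33.42,194.13). Closed: final G1 returns to the first vertex.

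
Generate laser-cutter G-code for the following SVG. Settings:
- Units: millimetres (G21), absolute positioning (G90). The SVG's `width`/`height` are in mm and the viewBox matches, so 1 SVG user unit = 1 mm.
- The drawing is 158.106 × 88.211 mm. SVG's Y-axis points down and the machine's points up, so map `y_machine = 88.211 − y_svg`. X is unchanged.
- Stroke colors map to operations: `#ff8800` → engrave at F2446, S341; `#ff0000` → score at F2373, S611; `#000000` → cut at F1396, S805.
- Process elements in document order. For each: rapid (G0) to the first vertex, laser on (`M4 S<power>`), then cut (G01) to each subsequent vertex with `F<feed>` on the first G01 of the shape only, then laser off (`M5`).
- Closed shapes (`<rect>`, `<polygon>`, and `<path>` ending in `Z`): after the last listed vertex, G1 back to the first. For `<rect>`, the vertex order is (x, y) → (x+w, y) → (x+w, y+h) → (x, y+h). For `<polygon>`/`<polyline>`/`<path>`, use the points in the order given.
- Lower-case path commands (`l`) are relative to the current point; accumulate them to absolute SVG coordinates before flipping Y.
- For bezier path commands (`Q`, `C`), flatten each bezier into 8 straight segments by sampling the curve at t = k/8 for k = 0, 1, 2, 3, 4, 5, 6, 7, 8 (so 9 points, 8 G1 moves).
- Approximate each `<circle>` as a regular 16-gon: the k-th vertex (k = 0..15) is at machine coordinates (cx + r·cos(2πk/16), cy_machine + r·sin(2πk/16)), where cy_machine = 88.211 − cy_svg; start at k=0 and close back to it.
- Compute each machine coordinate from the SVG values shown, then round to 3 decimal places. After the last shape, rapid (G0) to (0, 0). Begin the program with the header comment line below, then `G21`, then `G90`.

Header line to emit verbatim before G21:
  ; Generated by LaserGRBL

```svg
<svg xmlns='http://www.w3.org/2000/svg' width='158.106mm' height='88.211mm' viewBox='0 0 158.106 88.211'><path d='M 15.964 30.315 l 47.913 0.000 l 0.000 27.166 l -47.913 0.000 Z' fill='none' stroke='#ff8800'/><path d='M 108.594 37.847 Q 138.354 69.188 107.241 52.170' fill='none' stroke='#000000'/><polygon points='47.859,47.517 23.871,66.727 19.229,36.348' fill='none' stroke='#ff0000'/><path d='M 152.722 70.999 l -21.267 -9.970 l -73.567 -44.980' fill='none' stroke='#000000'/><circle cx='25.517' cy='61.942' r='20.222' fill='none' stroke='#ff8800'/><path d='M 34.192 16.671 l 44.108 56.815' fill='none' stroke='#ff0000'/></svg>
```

viewBox `0 0 158.106 88.211` with mm width/height → 1 unit = 1 mm. Flip: y_m = 88.211 − y_svg.

**Shape 1** — `<path>` rectangle, stroke `#ff8800` → engrave (S341, F2446). Machine vertices: (15.964,57.896) → (63.877,57.896) → (63.877,30.730) → (15.964,30.730) → (15.964,57.896). Closed: final G1 returns to the first vertex.

**Shape 2** — `<path>` quadratic bezier, stroke `#000000` → cut (S805, F1396). Control points (SVG): P0=(108.594,37.847), P1=(138.354,69.188), P2=(107.241,52.170); sampled at t=k/8. Machine vertices: (108.594,50.364) → (115.083,43.284) → (119.669,37.716) → (122.354,33.659) → (123.136,31.113) → (122.015,30.078) → (118.993,30.554) → (114.068,32.542) → (107.241,36.041). Open path.

**Shape 3** — `<polygon>` regular polygon, stroke `#ff0000` → score (S611, F2373). Machine vertices: (47.859,40.694) → (23.871,21.484) → (19.229,51.863) → (47.859,40.694). Closed: final G1 returns to the first vertex.

**Shape 4** — `<path>` open polyline, stroke `#000000` → cut (S805, F1396). Machine vertices: (152.722,17.212) → (131.455,27.182) → (57.888,72.162). Open path.

**Shape 5** — `<circle>` circle, stroke `#ff8800` → engrave (S341, F2446). Machine vertices: (45.739,26.269) → (44.200,34.008) → (39.816,40.568) → (33.256,44.952) → (25.517,46.491) → (17.778,44.952) → (11.218,40.568) → (6.834,34.008) → (5.295,26.269) → (6.834,18.530) → (11.218,11.970) → (17.778,7.586) → (25.517,6.047) → (33.256,7.586) → (39.816,11.970) → (44.200,18.530) → (45.739,26.269). Closed: final G1 returns to the first vertex.

**Shape 6** — `<path>` line segment, stroke `#ff0000` → score (S611, F2373). Machine vertices: (34.192,71.540) → (78.300,14.725). Open path.

; Generated by LaserGRBL
G21
G90
G0 X15.964 Y57.896
M4 S341
G01 X63.877 Y57.896 F2446
G01 X63.877 Y30.730
G01 X15.964 Y30.730
G01 X15.964 Y57.896
M5
G0 X108.594 Y50.364
M4 S805
G01 X115.083 Y43.284 F1396
G01 X119.669 Y37.716
G01 X122.354 Y33.659
G01 X123.136 Y31.113
G01 X122.015 Y30.078
G01 X118.993 Y30.554
G01 X114.068 Y32.542
G01 X107.241 Y36.041
M5
G0 X47.859 Y40.694
M4 S611
G01 X23.871 Y21.484 F2373
G01 X19.229 Y51.863
G01 X47.859 Y40.694
M5
G0 X152.722 Y17.212
M4 S805
G01 X131.455 Y27.182 F1396
G01 X57.888 Y72.162
M5
G0 X45.739 Y26.269
M4 S341
G01 X44.200 Y34.008 F2446
G01 X39.816 Y40.568
G01 X33.256 Y44.952
G01 X25.517 Y46.491
G01 X17.778 Y44.952
G01 X11.218 Y40.568
G01 X6.834 Y34.008
G01 X5.295 Y26.269
G01 X6.834 Y18.530
G01 X11.218 Y11.970
G01 X17.778 Y7.586
G01 X25.517 Y6.047
G01 X33.256 Y7.586
G01 X39.816 Y11.970
G01 X44.200 Y18.530
G01 X45.739 Y26.269
M5
G0 X34.192 Y71.540
M4 S611
G01 X78.300 Y14.725 F2373
M5
G0 X0.000 Y0.000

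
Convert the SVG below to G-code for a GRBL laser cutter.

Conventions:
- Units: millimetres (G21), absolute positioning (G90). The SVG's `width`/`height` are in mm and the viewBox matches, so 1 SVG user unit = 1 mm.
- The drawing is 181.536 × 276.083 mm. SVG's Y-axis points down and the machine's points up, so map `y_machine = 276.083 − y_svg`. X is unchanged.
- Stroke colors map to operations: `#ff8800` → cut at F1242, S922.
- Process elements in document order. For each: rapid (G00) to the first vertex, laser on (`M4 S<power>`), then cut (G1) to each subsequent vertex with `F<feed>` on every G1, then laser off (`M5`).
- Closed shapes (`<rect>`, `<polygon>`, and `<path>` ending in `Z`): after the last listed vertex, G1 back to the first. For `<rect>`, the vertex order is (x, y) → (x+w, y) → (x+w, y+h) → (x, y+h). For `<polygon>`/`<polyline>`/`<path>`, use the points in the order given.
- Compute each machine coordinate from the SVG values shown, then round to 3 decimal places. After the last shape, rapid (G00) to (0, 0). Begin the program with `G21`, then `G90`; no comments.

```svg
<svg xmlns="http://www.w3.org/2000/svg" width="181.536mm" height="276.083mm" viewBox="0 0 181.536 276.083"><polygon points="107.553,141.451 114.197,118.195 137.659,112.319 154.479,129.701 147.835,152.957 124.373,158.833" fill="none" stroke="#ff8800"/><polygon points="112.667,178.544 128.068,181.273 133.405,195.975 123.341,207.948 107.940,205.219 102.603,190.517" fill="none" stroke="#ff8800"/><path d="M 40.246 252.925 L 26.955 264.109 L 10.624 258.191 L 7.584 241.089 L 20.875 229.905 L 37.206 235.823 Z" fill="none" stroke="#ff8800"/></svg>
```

Since the viewBox matches the mm dimensions, user units are millimetres directly. The only transform is the Y-flip y_m = 276.083 − y_svg.

Shape 1 is a regular polygon drawn with `<polygon>`. Its stroke #ff8800 means cut at S922, F1242. After flipping Y the toolpath is (107.553,134.632) → (114.197,157.888) → (137.659,163.764) → (154.479,146.382) → (147.835,123.126) → (124.373,117.250) → (107.553,134.632), returning to the start.

Shape 2 is a regular polygon drawn with `<polygon>`. Its stroke #ff8800 means cut at S922, F1242. After flipping Y the toolpath is (112.667,97.539) → (128.068,94.810) → (133.405,80.108) → (123.341,68.135) → (107.940,70.864) → (102.603,85.566) → (112.667,97.539), returning to the start.

Shape 3 is a regular polygon drawn with `<path>`. Its stroke #ff8800 means cut at S922, F1242. After flipping Y the toolpath is (40.246,23.158) → (26.955,11.974) → (10.624,17.892) → (7.584,34.994) → (20.875,46.178) → (37.206,40.260) → (40.246,23.158), returning to the start.

G21
G90
G00 X107.553 Y134.632
M4 S922
G1 X114.197 Y157.888 F1242
G1 X137.659 Y163.764 F1242
G1 X154.479 Y146.382 F1242
G1 X147.835 Y123.126 F1242
G1 X124.373 Y117.250 F1242
G1 X107.553 Y134.632 F1242
M5
G00 X112.667 Y97.539
M4 S922
G1 X128.068 Y94.810 F1242
G1 X133.405 Y80.108 F1242
G1 X123.341 Y68.135 F1242
G1 X107.940 Y70.864 F1242
G1 X102.603 Y85.566 F1242
G1 X112.667 Y97.539 F1242
M5
G00 X40.246 Y23.158
M4 S922
G1 X26.955 Y11.974 F1242
G1 X10.624 Y17.892 F1242
G1 X7.584 Y34.994 F1242
G1 X20.875 Y46.178 F1242
G1 X37.206 Y40.260 F1242
G1 X40.246 Y23.158 F1242
M5
G00 X0.000 Y0.000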